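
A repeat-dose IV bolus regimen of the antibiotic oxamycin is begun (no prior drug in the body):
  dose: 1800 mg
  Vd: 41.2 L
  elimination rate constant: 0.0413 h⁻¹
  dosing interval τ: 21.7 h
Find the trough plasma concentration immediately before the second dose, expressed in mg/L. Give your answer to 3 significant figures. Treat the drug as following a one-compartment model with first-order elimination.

17.8 mg/L

C₀ per dose = Dose / Vd = 1800 / 41.2 = 43.69 mg/L
Fraction remaining after one interval: r = e^(−kτ) = e^(−0.04130 × 21.7) = 0.4081
Before dose 2, 1 dose has been given (aged 1τ).
C_trough = C₀ × r = 43.69 × 0.4081 = 17.83 mg/L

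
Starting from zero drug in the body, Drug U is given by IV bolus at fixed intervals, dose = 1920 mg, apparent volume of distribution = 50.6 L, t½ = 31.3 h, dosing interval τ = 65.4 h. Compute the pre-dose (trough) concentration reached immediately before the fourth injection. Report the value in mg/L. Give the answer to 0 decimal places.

C₀ per dose = Dose / Vd = 1920 / 50.6 = 37.94 mg/L
k = ln2 / t½ = 0.693147 / 31.3 = 0.02215 h⁻¹
Fraction remaining after one interval: r = e^(−kτ) = e^(−0.02215 × 65.4) = 0.2349
Before dose 4, 3 doses have been given (aged 1τ, 2τ, 3τ).
C_trough = C₀ × (r + r² + … + r^3) = C₀ × r(1−r^3)/(1−r)
        = 37.94 × 0.2349 × (1 − 0.01296) / (1 − 0.2349) = 11.50 mg/L

12 mg/L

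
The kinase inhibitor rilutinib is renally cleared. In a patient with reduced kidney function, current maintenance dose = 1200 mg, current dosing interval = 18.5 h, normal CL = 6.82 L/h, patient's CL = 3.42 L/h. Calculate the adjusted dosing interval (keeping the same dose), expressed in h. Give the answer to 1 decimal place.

36.9 h

To keep the same average steady-state level, dosing rate must scale with clearance.
CL ratio = 3.42 / 6.82 = 0.5015
New interval (same dose) = 18.5 / 0.5015 = 36.89 h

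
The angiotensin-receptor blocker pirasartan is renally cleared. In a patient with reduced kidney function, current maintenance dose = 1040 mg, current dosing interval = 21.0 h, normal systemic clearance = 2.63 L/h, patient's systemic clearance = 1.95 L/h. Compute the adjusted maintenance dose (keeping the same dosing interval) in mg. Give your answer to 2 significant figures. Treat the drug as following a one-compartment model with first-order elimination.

770 mg

To keep the same average steady-state level, dosing rate must scale with clearance.
CL ratio = 1.95 / 2.63 = 0.7414
New dose (same interval) = 1040 × 0.7414 = 771.1 mg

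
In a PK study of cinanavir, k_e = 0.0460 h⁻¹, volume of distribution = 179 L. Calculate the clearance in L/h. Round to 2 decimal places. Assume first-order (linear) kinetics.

8.23 L/h

CL = k × Vd = 0.0460 × 179 = 8.234 L/h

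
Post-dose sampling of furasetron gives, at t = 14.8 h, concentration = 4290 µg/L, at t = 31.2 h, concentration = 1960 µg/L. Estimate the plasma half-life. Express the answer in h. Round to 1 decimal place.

k = ln(C₁/C₂) / (t₂ − t₁) = ln(4290/1960) / (31.2 − 14.8)
  = 0.7833 / 16.40 = 0.04776 h⁻¹
t½ = ln2 / k = 0.693147 / 0.04776 = 14.51 h

14.5 h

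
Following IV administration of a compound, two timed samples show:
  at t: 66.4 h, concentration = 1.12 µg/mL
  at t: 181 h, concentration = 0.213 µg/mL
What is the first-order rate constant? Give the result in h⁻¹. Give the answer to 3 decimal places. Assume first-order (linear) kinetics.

0.014 h⁻¹

k = ln(C₁/C₂) / (t₂ − t₁) = ln(1.12/0.213) / (181 − 66.4)
  = 1.660 / 114.6 = 0.01449 h⁻¹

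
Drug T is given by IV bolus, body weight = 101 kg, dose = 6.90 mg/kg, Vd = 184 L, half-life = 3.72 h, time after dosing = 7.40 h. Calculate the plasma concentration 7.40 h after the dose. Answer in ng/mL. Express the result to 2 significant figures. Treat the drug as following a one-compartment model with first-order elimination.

Total dose = 6.90 × 101 = 696.9 mg
C₀ = Dose / Vd = 696.9 / 184 = 3.788 mg/L
k = ln2 / t½ = 0.693147 / 3.72 = 0.1863 h⁻¹
C = C₀ · e^(−k·t) = 3.788 × e^(−0.1863 × 7.40)
  = 3.788 × 0.2519 = 0.9542 mg/L
Convert: 0.9542 mg/L × 1000 = 954.2 ng/mL

950 ng/mL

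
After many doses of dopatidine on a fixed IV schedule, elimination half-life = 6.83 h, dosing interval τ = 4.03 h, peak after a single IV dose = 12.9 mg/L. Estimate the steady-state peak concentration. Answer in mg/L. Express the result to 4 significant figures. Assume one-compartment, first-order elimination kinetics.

k = ln2 / t½ = 0.693147 / 6.83 = 0.1015 h⁻¹
e^(−kτ) = e^(−0.1015 × 4.03) = 0.6643
Accumulation ratio R = 1 / (1 − e^(−kτ)) = 1 / (1 − 0.6643) = 2.979
Steady-state peak = C₀ × R = 12.9 × 2.979 = 38.43 mg/L

38.43 mg/L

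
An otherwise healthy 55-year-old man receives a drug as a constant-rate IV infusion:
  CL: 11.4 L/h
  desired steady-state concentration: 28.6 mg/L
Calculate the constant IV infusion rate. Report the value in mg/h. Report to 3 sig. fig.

At steady state, infusion rate R₀ = Css × CL = 28.6 × 11.40 = 326.0 mg/h

326 mg/h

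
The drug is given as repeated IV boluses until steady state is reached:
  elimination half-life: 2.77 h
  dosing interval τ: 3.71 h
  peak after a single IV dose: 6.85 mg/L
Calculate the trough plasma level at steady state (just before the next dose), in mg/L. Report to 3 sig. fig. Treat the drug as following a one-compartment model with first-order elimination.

k = ln2 / t½ = 0.693147 / 2.77 = 0.2502 h⁻¹
e^(−kτ) = e^(−0.2502 × 3.71) = 0.3952
Accumulation ratio R = 1 / (1 − e^(−kτ)) = 1 / (1 − 0.3952) = 1.653
Steady-state trough = C₀ × R × e^(−kτ) = 6.85 × 1.653 × 0.3952 = 4.475 mg/L

4.48 mg/L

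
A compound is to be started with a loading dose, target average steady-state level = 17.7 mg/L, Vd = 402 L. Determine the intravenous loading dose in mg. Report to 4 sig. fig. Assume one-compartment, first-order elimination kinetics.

LD = Css × Vd = 17.7 × 402 = 7115 mg

7115 mg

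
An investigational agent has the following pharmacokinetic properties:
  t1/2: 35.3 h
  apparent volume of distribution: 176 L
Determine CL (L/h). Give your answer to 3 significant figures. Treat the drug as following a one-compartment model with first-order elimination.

3.46 L/h

k = ln2 / t½ = 0.693147 / 35.3 = 0.01964 h⁻¹
CL = k × Vd = 0.01964 × 176 = 3.457 L/h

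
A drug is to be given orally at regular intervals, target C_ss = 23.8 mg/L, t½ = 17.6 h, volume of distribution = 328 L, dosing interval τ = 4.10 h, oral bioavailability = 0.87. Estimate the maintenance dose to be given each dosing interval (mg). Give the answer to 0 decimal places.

k = ln2 / t½ = 0.693147 / 17.6 = 0.03938 h⁻¹
CL = k × Vd = 0.03938 × 328 = 12.92 L/h
At steady state, F × (Dose/τ) = Css × CL.
Dose = Css × CL × τ / F = 23.8 × 12.92 × 4.10 / 0.87 = 1449 mg

1449 mg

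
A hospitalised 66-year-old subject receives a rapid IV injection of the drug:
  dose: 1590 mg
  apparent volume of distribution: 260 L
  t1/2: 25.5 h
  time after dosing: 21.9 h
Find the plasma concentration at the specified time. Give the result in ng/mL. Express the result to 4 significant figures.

C₀ = Dose / Vd = 1590 / 260 = 6.115 mg/L
k = ln2 / t½ = 0.693147 / 25.5 = 0.02718 h⁻¹
C = C₀ · e^(−k·t) = 6.115 × e^(−0.02718 × 21.9)
  = 6.115 × 0.5514 = 3.372 mg/L
Convert: 3.372 mg/L × 1000 = 3372 ng/mL

3372 ng/mL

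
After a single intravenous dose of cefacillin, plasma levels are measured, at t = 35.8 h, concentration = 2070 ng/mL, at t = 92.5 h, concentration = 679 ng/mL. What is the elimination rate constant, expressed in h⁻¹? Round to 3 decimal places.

0.020 h⁻¹

k = ln(C₁/C₂) / (t₂ − t₁) = ln(2070/679) / (92.5 − 35.8)
  = 1.115 / 56.70 = 0.01966 h⁻¹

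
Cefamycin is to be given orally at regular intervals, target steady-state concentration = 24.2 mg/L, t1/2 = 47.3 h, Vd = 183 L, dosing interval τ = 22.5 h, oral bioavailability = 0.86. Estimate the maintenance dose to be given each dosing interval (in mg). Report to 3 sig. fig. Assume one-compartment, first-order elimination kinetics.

1700 mg

k = ln2 / t½ = 0.693147 / 47.3 = 0.01465 h⁻¹
CL = k × Vd = 0.01465 × 183 = 2.681 L/h
At steady state, F × (Dose/τ) = Css × CL.
Dose = Css × CL × τ / F = 24.2 × 2.681 × 22.5 / 0.86 = 1697 mg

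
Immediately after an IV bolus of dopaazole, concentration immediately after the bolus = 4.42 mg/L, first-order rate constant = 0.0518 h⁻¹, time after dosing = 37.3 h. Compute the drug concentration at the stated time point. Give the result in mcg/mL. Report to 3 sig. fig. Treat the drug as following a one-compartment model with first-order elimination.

C = C₀ · e^(−k·t) = 4.420 × e^(−0.05180 × 37.3)
  = 4.420 × 0.1448 = 0.6400 mg/L
(0.6400 mg/L = 0.6400 mcg/mL)

0.640 mcg/mL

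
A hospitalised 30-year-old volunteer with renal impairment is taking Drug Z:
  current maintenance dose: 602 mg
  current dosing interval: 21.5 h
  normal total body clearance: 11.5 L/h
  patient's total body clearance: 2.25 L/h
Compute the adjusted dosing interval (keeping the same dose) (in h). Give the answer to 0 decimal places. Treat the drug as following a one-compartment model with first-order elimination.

110 h

To keep the same average steady-state level, dosing rate must scale with clearance.
CL ratio = 2.25 / 11.5 = 0.1957
New interval (same dose) = 21.5 / 0.1957 = 109.9 h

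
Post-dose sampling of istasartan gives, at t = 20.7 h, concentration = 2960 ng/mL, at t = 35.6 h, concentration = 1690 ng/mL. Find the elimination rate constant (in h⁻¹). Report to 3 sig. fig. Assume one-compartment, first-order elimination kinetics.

0.0376 h⁻¹

k = ln(C₁/C₂) / (t₂ − t₁) = ln(2960/1690) / (35.6 − 20.7)
  = 0.5605 / 14.90 = 0.03762 h⁻¹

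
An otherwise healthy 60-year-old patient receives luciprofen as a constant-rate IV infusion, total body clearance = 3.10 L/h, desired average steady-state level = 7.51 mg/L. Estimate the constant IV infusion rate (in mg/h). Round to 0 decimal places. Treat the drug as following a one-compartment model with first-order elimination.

23 mg/h

At steady state, infusion rate R₀ = Css × CL = 7.51 × 3.100 = 23.28 mg/h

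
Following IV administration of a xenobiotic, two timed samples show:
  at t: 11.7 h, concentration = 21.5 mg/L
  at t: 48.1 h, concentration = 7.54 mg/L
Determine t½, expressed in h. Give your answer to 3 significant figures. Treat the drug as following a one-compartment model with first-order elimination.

24.1 h

k = ln(C₁/C₂) / (t₂ − t₁) = ln(21.5/7.54) / (48.1 − 11.7)
  = 1.048 / 36.40 = 0.02879 h⁻¹
t½ = ln2 / k = 0.693147 / 0.02879 = 24.08 h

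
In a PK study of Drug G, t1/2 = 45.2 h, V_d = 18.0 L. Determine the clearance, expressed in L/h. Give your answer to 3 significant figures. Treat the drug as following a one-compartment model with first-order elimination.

0.276 L/h

k = ln2 / t½ = 0.693147 / 45.2 = 0.01534 h⁻¹
CL = k × Vd = 0.01534 × 18.0 = 0.2761 L/h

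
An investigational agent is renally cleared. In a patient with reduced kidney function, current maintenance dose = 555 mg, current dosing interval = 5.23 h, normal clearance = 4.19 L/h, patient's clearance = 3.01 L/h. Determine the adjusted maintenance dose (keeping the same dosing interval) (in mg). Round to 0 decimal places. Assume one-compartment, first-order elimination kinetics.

To keep the same average steady-state level, dosing rate must scale with clearance.
CL ratio = 3.01 / 4.19 = 0.7184
New dose (same interval) = 555 × 0.7184 = 398.7 mg

399 mg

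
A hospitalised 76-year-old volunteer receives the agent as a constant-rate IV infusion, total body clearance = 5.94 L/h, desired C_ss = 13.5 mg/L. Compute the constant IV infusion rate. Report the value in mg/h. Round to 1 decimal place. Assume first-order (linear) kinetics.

80.2 mg/h

At steady state, infusion rate R₀ = Css × CL = 13.5 × 5.940 = 80.19 mg/h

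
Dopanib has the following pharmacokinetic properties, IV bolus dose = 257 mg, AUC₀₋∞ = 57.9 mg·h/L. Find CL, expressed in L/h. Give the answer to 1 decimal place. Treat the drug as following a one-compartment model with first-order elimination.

4.4 L/h

CL = Dose / AUC = 257 / 57.9 = 4.439 L/h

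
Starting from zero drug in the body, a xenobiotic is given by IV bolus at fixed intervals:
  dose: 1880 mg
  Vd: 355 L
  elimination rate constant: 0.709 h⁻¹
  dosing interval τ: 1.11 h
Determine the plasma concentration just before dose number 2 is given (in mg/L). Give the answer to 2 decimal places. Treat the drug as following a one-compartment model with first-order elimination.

C₀ per dose = Dose / Vd = 1880 / 355 = 5.296 mg/L
Fraction remaining after one interval: r = e^(−kτ) = e^(−0.7090 × 1.11) = 0.4552
Before dose 2, 1 dose has been given (aged 1τ).
C_trough = C₀ × r = 5.296 × 0.4552 = 2.411 mg/L

2.41 mg/L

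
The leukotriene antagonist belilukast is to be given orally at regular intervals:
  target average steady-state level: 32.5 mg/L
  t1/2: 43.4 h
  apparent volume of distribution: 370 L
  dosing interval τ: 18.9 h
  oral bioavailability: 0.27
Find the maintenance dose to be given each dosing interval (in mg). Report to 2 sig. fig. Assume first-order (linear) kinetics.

13000 mg

k = ln2 / t½ = 0.693147 / 43.4 = 0.01597 h⁻¹
CL = k × Vd = 0.01597 × 370 = 5.909 L/h
At steady state, F × (Dose/τ) = Css × CL.
Dose = Css × CL × τ / F = 32.5 × 5.909 × 18.9 / 0.27 = 13440 mg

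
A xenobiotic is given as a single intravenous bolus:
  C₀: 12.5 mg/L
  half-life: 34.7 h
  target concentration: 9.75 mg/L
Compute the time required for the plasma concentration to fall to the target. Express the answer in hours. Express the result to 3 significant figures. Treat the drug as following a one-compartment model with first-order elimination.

12.4 h

k = ln2 / t½ = 0.693147 / 34.7 = 0.01998 h⁻¹
t = ln(C₀ / C) / k = ln(12.50 / 9.75) / 0.01998
  = ln(1.282) / 0.01998 = 0.2484 / 0.01998 = 12.43 h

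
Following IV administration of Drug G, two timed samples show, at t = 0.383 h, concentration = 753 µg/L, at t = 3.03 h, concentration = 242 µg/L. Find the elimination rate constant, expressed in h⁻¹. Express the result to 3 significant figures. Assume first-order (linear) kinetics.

0.429 h⁻¹

k = ln(C₁/C₂) / (t₂ − t₁) = ln(753/242) / (3.03 − 0.383)
  = 1.135 / 2.647 = 0.4288 h⁻¹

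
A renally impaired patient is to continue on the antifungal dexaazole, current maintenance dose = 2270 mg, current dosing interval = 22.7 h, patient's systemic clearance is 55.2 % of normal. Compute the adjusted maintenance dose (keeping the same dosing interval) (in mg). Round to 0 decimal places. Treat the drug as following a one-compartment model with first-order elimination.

1253 mg

To keep the same average steady-state level, dosing rate must scale with clearance.
CL ratio = 55.2 / 100 = 0.5520
New dose (same interval) = 2270 × 0.5520 = 1253 mg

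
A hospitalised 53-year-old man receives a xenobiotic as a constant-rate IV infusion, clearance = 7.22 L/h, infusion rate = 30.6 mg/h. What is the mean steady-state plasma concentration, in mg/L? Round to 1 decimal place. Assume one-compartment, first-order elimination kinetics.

At steady state Css = R₀ / CL = 30.6 / 7.220 = 4.238 mg/L

4.2 mg/L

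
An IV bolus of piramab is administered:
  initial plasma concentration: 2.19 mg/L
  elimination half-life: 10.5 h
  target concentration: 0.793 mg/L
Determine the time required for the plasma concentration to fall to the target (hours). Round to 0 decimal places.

15 h

k = ln2 / t½ = 0.693147 / 10.5 = 0.06601 h⁻¹
t = ln(C₀ / C) / k = ln(2.190 / 0.793) / 0.06601
  = ln(2.762) / 0.06601 = 1.016 / 0.06601 = 15.39 h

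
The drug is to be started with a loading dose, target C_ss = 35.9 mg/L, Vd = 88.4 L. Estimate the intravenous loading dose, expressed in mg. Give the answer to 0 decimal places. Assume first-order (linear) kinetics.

LD = Css × Vd = 35.9 × 88.4 = 3174 mg

3174 mg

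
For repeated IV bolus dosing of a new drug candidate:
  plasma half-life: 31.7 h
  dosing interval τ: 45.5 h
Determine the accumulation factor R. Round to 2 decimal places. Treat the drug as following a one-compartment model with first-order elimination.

k = ln2 / t½ = 0.693147 / 31.7 = 0.02187 h⁻¹
e^(−kτ) = e^(−0.02187 × 45.5) = 0.3697
Accumulation ratio R = 1 / (1 − e^(−kτ)) = 1 / (1 − 0.3697) = 1.587

1.59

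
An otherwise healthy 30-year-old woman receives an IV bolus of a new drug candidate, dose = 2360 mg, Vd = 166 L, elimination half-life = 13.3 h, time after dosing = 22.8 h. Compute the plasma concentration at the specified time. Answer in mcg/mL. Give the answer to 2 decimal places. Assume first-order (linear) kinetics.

4.33 mcg/mL

C₀ = Dose / Vd = 2360 / 166 = 14.22 mg/L
k = ln2 / t½ = 0.693147 / 13.3 = 0.05212 h⁻¹
C = C₀ · e^(−k·t) = 14.22 × e^(−0.05212 × 22.8)
  = 14.22 × 0.3047 = 4.333 mg/L
(4.333 mg/L = 4.333 mcg/mL)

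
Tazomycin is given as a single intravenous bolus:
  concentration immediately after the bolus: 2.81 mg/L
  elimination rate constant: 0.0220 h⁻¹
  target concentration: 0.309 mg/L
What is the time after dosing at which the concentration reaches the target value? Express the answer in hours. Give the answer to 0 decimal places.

100 h

t = ln(C₀ / C) / k = ln(2.810 / 0.309) / 0.02200
  = ln(9.094) / 0.02200 = 2.208 / 0.02200 = 100.4 h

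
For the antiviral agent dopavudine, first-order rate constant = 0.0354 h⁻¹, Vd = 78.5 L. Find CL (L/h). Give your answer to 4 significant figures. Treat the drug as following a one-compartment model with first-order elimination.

2.779 L/h

CL = k × Vd = 0.0354 × 78.5 = 2.779 L/h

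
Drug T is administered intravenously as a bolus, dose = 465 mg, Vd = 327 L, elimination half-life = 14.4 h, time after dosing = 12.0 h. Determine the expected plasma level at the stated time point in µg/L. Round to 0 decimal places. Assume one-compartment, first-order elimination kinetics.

798 µg/L

C₀ = Dose / Vd = 465.0 / 327 = 1.422 mg/L
k = ln2 / t½ = 0.693147 / 14.4 = 0.04814 h⁻¹
C = C₀ · e^(−k·t) = 1.422 × e^(−0.04814 × 12.0)
  = 1.422 × 0.5612 = 0.7980 mg/L
Convert: 0.7980 mg/L × 1000 = 798.0 µg/L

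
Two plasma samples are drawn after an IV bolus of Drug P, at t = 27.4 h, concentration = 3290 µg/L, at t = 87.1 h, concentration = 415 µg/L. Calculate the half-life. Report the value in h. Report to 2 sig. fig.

k = ln(C₁/C₂) / (t₂ − t₁) = ln(3290/415) / (87.1 − 27.4)
  = 2.070 / 59.70 = 0.03467 h⁻¹
t½ = ln2 / k = 0.693147 / 0.03467 = 19.99 h

20 h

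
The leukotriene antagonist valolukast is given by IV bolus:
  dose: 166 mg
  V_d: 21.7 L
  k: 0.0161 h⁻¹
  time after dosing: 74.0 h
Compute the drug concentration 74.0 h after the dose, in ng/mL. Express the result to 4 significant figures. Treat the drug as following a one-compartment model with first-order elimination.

C₀ = Dose / Vd = 166.0 / 21.7 = 7.650 mg/L
C = C₀ · e^(−k·t) = 7.650 × e^(−0.01610 × 74.0)
  = 7.650 × 0.3038 = 2.324 mg/L
Convert: 2.324 mg/L × 1000 = 2324 ng/mL

2324 ng/mL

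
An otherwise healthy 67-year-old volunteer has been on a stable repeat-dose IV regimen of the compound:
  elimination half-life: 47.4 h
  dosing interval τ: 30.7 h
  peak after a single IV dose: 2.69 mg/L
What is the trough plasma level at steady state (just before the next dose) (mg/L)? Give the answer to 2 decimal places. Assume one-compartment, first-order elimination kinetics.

4.75 mg/L

k = ln2 / t½ = 0.693147 / 47.4 = 0.01462 h⁻¹
e^(−kτ) = e^(−0.01462 × 30.7) = 0.6384
Accumulation ratio R = 1 / (1 − e^(−kτ)) = 1 / (1 − 0.6384) = 2.765
Steady-state trough = C₀ × R × e^(−kτ) = 2.69 × 2.765 × 0.6384 = 4.748 mg/L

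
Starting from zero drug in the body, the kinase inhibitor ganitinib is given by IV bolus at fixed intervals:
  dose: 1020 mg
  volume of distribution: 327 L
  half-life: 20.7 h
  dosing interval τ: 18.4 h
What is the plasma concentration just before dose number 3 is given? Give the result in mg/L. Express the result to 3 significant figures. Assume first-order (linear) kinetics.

2.59 mg/L

C₀ per dose = Dose / Vd = 1020 / 327 = 3.119 mg/L
k = ln2 / t½ = 0.693147 / 20.7 = 0.03349 h⁻¹
Fraction remaining after one interval: r = e^(−kτ) = e^(−0.03349 × 18.4) = 0.5400
Before dose 3, 2 doses have been given (aged 1τ, 2τ).
C_trough = C₀ × (r + r²) = 3.119 × (0.5400 + 0.2916) = 2.594 mg/L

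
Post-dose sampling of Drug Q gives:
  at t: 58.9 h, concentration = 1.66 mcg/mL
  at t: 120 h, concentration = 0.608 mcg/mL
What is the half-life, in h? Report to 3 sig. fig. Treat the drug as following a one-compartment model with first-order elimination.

42.2 h

k = ln(C₁/C₂) / (t₂ − t₁) = ln(1.66/0.608) / (120 − 58.9)
  = 1.004 / 61.10 = 0.01643 h⁻¹
t½ = ln2 / k = 0.693147 / 0.01643 = 42.19 h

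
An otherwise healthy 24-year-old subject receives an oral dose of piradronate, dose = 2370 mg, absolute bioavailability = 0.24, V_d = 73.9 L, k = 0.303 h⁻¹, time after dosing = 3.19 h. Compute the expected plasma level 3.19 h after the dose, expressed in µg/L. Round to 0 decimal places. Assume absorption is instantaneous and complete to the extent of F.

Amount reaching circulation = F × Dose = 0.24 × 2370 = 568.8 mg
C₀ = F·Dose / Vd = 568.8 / 73.9 = 7.697 mg/L
C = C₀ · e^(−k·t) = 7.697 × e^(−0.3030 × 3.19)
  = 7.697 × 0.3804 = 2.928 mg/L
Convert: 2.928 mg/L × 1000 = 2928 µg/L

2928 µg/L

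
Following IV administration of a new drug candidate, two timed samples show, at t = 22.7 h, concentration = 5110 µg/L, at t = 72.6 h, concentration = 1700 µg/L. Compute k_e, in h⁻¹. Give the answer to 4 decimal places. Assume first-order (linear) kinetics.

0.0221 h⁻¹

k = ln(C₁/C₂) / (t₂ − t₁) = ln(5110/1700) / (72.6 − 22.7)
  = 1.101 / 49.90 = 0.02206 h⁻¹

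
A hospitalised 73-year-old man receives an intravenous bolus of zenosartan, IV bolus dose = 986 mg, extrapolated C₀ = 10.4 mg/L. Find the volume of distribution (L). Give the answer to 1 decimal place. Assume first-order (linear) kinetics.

94.8 L

Vd = Dose / C₀ = 986.0 / 10.4 = 94.81 L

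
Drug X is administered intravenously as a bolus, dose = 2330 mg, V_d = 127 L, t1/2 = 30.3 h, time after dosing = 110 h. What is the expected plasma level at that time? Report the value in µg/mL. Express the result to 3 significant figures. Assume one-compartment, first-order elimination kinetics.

1.48 µg/mL

C₀ = Dose / Vd = 2330 / 127 = 18.35 mg/L
k = ln2 / t½ = 0.693147 / 30.3 = 0.02288 h⁻¹
C = C₀ · e^(−k·t) = 18.35 × e^(−0.02288 × 110)
  = 18.35 × 0.08072 = 1.481 mg/L
(1.481 mg/L = 1.481 µg/mL)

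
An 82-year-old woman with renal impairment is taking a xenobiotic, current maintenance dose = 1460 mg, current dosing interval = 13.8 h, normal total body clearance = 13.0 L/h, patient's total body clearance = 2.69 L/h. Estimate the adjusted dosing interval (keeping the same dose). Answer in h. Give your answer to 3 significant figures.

66.7 h

To keep the same average steady-state level, dosing rate must scale with clearance.
CL ratio = 2.69 / 13.0 = 0.2069
New interval (same dose) = 13.8 / 0.2069 = 66.70 h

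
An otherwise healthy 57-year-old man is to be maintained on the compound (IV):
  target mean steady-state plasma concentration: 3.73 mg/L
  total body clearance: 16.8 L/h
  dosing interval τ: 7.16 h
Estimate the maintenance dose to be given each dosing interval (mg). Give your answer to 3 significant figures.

At steady state, Dose/τ = Css × CL.
Dose = Css × CL × τ = 3.73 × 16.80 × 7.16 = 448.7 mg

449 mg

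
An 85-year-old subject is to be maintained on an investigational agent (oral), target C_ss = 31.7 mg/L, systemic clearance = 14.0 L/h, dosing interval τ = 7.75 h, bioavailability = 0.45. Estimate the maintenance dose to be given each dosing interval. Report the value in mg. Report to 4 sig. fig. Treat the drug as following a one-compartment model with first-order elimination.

7643 mg

At steady state, F × (Dose/τ) = Css × CL.
Dose = Css × CL × τ / F = 31.7 × 14.00 × 7.75 / 0.45 = 7643 mg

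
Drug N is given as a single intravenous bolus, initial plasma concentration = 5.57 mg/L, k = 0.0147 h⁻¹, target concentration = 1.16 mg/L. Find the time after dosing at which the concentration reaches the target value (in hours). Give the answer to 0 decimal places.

t = ln(C₀ / C) / k = ln(5.570 / 1.16) / 0.01470
  = ln(4.802) / 0.01470 = 1.569 / 0.01470 = 106.7 h

107 h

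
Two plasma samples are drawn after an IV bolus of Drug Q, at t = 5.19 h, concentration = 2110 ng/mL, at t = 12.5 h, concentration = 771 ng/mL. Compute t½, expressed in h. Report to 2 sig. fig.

5.0 h

k = ln(C₁/C₂) / (t₂ − t₁) = ln(2110/771) / (12.5 − 5.19)
  = 1.007 / 7.310 = 0.1378 h⁻¹
t½ = ln2 / k = 0.693147 / 0.1378 = 5.030 h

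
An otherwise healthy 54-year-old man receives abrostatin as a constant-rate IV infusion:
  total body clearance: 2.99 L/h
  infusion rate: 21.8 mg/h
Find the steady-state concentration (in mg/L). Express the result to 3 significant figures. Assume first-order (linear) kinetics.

7.29 mg/L

At steady state Css = R₀ / CL = 21.8 / 2.990 = 7.291 mg/L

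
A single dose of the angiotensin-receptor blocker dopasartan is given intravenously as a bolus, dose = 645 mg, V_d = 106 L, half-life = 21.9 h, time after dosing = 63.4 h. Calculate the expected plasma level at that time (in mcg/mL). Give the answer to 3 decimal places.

0.818 mcg/mL

C₀ = Dose / Vd = 645.0 / 106 = 6.085 mg/L
k = ln2 / t½ = 0.693147 / 21.9 = 0.03165 h⁻¹
C = C₀ · e^(−k·t) = 6.085 × e^(−0.03165 × 63.4)
  = 6.085 × 0.1344 = 0.8178 mg/L
(0.8178 mg/L = 0.8178 mcg/mL)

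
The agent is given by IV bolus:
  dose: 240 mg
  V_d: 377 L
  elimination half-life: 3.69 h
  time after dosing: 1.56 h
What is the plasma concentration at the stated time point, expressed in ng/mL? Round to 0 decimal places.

475 ng/mL

C₀ = Dose / Vd = 240.0 / 377 = 0.6366 mg/L
k = ln2 / t½ = 0.693147 / 3.69 = 0.1878 h⁻¹
C = C₀ · e^(−k·t) = 0.6366 × e^(−0.1878 × 1.56)
  = 0.6366 × 0.7460 = 0.4749 mg/L
Convert: 0.4749 mg/L × 1000 = 474.9 ng/mL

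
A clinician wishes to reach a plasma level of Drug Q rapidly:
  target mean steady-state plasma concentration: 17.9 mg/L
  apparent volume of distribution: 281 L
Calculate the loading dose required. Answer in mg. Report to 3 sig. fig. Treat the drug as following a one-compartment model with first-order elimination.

LD = Css × Vd = 17.9 × 281 = 5030 mg

5030 mg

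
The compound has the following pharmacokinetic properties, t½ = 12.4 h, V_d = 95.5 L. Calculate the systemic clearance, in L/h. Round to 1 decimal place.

5.3 L/h

k = ln2 / t½ = 0.693147 / 12.4 = 0.05590 h⁻¹
CL = k × Vd = 0.05590 × 95.5 = 5.338 L/h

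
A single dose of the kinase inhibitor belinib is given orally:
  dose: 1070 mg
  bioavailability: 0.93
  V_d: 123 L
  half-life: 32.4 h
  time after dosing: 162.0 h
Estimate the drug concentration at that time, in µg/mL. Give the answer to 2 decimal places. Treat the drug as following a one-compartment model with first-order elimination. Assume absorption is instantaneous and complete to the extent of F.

Amount reaching circulation = F × Dose = 0.93 × 1070 = 995.1 mg
C₀ = F·Dose / Vd = 995.1 / 123 = 8.090 mg/L
k = ln2 / t½ = 0.693147 / 32.4 = 0.02139 h⁻¹
t / t½ = 162.0 / 32.4 = 5 half-lives
C = C₀ × (1/2)^5 = 8.090 × 0.03125 = 0.2528 mg/L
(0.2528 mg/L = 0.2528 µg/mL)

0.25 µg/mL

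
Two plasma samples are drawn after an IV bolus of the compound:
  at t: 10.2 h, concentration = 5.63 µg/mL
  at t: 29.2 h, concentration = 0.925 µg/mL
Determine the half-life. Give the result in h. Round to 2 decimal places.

7.29 h

k = ln(C₁/C₂) / (t₂ − t₁) = ln(5.63/0.925) / (29.2 − 10.2)
  = 1.806 / 19.00 = 0.09505 h⁻¹
t½ = ln2 / k = 0.693147 / 0.09505 = 7.292 h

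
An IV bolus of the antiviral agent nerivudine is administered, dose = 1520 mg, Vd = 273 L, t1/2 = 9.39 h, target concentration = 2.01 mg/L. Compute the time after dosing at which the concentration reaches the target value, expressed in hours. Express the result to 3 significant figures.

13.8 h

C₀ = Dose / Vd = 1520 / 273 = 5.568 mg/L
k = ln2 / t½ = 0.693147 / 9.39 = 0.07382 h⁻¹
t = ln(C₀ / C) / k = ln(5.568 / 2.01) / 0.07382
  = ln(2.770) / 0.07382 = 1.019 / 0.07382 = 13.80 h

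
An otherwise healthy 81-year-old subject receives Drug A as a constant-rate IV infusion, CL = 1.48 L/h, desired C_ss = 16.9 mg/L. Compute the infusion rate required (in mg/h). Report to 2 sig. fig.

25 mg/h

At steady state, infusion rate R₀ = Css × CL = 16.9 × 1.480 = 25.01 mg/h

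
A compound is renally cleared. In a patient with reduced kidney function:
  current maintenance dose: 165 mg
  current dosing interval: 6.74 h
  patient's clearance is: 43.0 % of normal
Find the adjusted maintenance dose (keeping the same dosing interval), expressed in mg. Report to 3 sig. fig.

To keep the same average steady-state level, dosing rate must scale with clearance.
CL ratio = 43.0 / 100 = 0.4300
New dose (same interval) = 165 × 0.4300 = 70.95 mg

71.0 mg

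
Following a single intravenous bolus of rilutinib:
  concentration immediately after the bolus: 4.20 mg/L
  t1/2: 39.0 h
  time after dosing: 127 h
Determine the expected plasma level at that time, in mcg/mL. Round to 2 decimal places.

k = ln2 / t½ = 0.693147 / 39.0 = 0.01777 h⁻¹
C = C₀ · e^(−k·t) = 4.200 × e^(−0.01777 × 127)
  = 4.200 × 0.1047 = 0.4397 mg/L
(0.4397 mg/L = 0.4397 mcg/mL)

0.44 mcg/mL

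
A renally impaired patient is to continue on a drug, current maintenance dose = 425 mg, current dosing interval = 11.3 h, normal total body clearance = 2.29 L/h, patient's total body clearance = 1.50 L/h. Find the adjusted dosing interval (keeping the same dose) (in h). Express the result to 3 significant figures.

To keep the same average steady-state level, dosing rate must scale with clearance.
CL ratio = 1.50 / 2.29 = 0.6550
New interval (same dose) = 11.3 / 0.6550 = 17.25 h

17.3 h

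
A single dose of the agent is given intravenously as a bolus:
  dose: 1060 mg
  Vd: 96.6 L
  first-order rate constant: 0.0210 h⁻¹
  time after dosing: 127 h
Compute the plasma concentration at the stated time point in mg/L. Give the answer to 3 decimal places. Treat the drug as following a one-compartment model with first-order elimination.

0.762 mg/L

C₀ = Dose / Vd = 1060 / 96.6 = 10.97 mg/L
C = C₀ · e^(−k·t) = 10.97 × e^(−0.02100 × 127)
  = 10.97 × 0.06946 = 0.7620 mg/L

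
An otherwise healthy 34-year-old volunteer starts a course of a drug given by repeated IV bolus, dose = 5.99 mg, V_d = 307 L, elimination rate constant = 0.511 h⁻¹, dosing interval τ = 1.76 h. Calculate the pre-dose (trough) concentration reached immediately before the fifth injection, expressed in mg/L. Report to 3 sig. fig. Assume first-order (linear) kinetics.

C₀ per dose = Dose / Vd = 5.99 / 307 = 0.01951 mg/L
Fraction remaining after one interval: r = e^(−kτ) = e^(−0.5110 × 1.76) = 0.4068
Before dose 5, 4 doses have been given (aged 1τ, 2τ, 3τ, 4τ).
C_trough = C₀ × (r + r² + … + r^4) = C₀ × r(1−r^4)/(1−r)
        = 0.01951 × 0.4068 × (1 − 0.02739) / (1 − 0.4068) = 0.01301 mg/L

0.0130 mg/L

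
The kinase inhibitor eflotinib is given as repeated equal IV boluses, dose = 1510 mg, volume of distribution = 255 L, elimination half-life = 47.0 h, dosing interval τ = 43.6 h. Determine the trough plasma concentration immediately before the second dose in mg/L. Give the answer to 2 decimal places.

3.11 mg/L

C₀ per dose = Dose / Vd = 1510 / 255 = 5.922 mg/L
k = ln2 / t½ = 0.693147 / 47.0 = 0.01475 h⁻¹
Fraction remaining after one interval: r = e^(−kτ) = e^(−0.01475 × 43.6) = 0.5257
Before dose 2, 1 dose has been given (aged 1τ).
C_trough = C₀ × r = 5.922 × 0.5257 = 3.113 mg/L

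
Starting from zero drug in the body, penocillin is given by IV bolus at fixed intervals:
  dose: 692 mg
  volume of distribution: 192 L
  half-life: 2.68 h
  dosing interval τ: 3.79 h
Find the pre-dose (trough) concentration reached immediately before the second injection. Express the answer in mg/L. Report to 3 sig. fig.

1.35 mg/L

C₀ per dose = Dose / Vd = 692 / 192 = 3.604 mg/L
k = ln2 / t½ = 0.693147 / 2.68 = 0.2586 h⁻¹
Fraction remaining after one interval: r = e^(−kτ) = e^(−0.2586 × 3.79) = 0.3753
Before dose 2, 1 dose has been given (aged 1τ).
C_trough = C₀ × r = 3.604 × 0.3753 = 1.353 mg/L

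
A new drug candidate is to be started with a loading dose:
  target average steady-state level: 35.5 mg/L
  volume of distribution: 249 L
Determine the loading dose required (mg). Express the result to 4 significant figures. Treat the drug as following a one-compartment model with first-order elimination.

8840 mg

LD = Css × Vd = 35.5 × 249 = 8840 mg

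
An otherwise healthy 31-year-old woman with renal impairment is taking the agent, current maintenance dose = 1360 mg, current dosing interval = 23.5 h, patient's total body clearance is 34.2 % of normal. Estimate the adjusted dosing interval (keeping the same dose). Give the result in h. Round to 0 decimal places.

To keep the same average steady-state level, dosing rate must scale with clearance.
CL ratio = 34.2 / 100 = 0.3420
New interval (same dose) = 23.5 / 0.3420 = 68.71 h

69 h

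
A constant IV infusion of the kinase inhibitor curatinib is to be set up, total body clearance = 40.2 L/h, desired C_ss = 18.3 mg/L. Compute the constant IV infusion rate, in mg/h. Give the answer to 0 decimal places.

At steady state, infusion rate R₀ = Css × CL = 18.3 × 40.20 = 735.7 mg/h

736 mg/h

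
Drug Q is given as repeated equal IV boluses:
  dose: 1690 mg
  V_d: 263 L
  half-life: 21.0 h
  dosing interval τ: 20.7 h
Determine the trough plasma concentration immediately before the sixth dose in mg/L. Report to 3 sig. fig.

6.34 mg/L

C₀ per dose = Dose / Vd = 1690 / 263 = 6.426 mg/L
k = ln2 / t½ = 0.693147 / 21.0 = 0.03301 h⁻¹
Fraction remaining after one interval: r = e^(−kτ) = e^(−0.03301 × 20.7) = 0.5049
Before dose 6, 5 doses have been given (aged 1τ, 2τ, 3τ, 4τ, 5τ).
C_trough = C₀ × (r + r² + … + r^5) = C₀ × r(1−r^5)/(1−r)
        = 6.426 × 0.5049 × (1 − 0.03281) / (1 − 0.5049) = 6.338 mg/L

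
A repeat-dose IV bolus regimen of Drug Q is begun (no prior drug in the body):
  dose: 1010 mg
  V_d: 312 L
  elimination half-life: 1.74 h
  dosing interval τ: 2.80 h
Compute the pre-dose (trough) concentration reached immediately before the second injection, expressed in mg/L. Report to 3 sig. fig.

1.06 mg/L

C₀ per dose = Dose / Vd = 1010 / 312 = 3.237 mg/L
k = ln2 / t½ = 0.693147 / 1.74 = 0.3984 h⁻¹
Fraction remaining after one interval: r = e^(−kτ) = e^(−0.3984 × 2.80) = 0.3277
Before dose 2, 1 dose has been given (aged 1τ).
C_trough = C₀ × r = 3.237 × 0.3277 = 1.061 mg/L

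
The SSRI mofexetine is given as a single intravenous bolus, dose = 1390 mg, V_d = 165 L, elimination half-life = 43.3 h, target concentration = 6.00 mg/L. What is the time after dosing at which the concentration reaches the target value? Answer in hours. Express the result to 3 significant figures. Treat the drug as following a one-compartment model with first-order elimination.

C₀ = Dose / Vd = 1390 / 165 = 8.424 mg/L
k = ln2 / t½ = 0.693147 / 43.3 = 0.01601 h⁻¹
t = ln(C₀ / C) / k = ln(8.424 / 6.00) / 0.01601
  = ln(1.404) / 0.01601 = 0.3393 / 0.01601 = 21.19 h

21.2 h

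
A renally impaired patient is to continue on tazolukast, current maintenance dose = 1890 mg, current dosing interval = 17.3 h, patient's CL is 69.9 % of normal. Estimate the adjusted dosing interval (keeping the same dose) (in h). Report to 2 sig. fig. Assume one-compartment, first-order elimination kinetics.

25 h

To keep the same average steady-state level, dosing rate must scale with clearance.
CL ratio = 69.9 / 100 = 0.6990
New interval (same dose) = 17.3 / 0.6990 = 24.75 h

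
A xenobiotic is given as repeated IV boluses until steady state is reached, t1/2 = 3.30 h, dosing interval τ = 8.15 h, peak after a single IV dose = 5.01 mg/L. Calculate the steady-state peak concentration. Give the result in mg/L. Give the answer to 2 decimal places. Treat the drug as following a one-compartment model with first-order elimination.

6.11 mg/L

k = ln2 / t½ = 0.693147 / 3.30 = 0.2100 h⁻¹
e^(−kτ) = e^(−0.2100 × 8.15) = 0.1806
Accumulation ratio R = 1 / (1 − e^(−kτ)) = 1 / (1 − 0.1806) = 1.220
Steady-state peak = C₀ × R = 5.01 × 1.220 = 6.112 mg/L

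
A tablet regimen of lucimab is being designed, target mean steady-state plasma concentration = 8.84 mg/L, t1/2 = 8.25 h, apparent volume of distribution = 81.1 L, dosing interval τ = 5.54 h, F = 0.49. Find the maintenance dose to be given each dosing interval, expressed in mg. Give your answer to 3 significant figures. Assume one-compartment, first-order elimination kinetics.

k = ln2 / t½ = 0.693147 / 8.25 = 0.08402 h⁻¹
CL = k × Vd = 0.08402 × 81.1 = 6.814 L/h
At steady state, F × (Dose/τ) = Css × CL.
Dose = Css × CL × τ / F = 8.84 × 6.814 × 5.54 / 0.49 = 681.0 mg

681 mg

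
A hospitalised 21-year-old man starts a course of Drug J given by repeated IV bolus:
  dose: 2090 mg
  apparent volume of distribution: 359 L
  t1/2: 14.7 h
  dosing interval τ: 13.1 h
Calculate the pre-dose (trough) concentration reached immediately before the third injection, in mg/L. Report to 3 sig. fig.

4.83 mg/L

C₀ per dose = Dose / Vd = 2090 / 359 = 5.822 mg/L
k = ln2 / t½ = 0.693147 / 14.7 = 0.04715 h⁻¹
Fraction remaining after one interval: r = e^(−kτ) = e^(−0.04715 × 13.1) = 0.5392
Before dose 3, 2 doses have been given (aged 1τ, 2τ).
C_trough = C₀ × (r + r²) = 5.822 × (0.5392 + 0.2907) = 4.832 mg/L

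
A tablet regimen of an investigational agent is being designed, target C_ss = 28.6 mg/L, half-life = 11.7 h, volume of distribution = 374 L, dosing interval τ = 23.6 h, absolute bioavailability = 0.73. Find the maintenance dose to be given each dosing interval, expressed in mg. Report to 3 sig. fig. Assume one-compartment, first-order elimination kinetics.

20500 mg

k = ln2 / t½ = 0.693147 / 11.7 = 0.05924 h⁻¹
CL = k × Vd = 0.05924 × 374 = 22.16 L/h
At steady state, F × (Dose/τ) = Css × CL.
Dose = Css × CL × τ / F = 28.6 × 22.16 × 23.6 / 0.73 = 20490 mg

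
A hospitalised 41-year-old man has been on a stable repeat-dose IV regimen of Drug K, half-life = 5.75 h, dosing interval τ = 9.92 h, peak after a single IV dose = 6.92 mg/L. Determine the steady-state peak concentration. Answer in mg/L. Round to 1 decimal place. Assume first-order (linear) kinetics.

9.9 mg/L

k = ln2 / t½ = 0.693147 / 5.75 = 0.1205 h⁻¹
e^(−kτ) = e^(−0.1205 × 9.92) = 0.3026
Accumulation ratio R = 1 / (1 − e^(−kτ)) = 1 / (1 − 0.3026) = 1.434
Steady-state peak = C₀ × R = 6.92 × 1.434 = 9.923 mg/L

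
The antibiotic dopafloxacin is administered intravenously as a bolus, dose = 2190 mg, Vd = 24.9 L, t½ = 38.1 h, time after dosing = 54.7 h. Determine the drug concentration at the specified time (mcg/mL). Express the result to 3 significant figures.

32.5 mcg/mL

C₀ = Dose / Vd = 2190 / 24.9 = 87.95 mg/L
k = ln2 / t½ = 0.693147 / 38.1 = 0.01819 h⁻¹
C = C₀ · e^(−k·t) = 87.95 × e^(−0.01819 × 54.7)
  = 87.95 × 0.3697 = 32.52 mg/L
(32.52 mg/L = 32.52 mcg/mL)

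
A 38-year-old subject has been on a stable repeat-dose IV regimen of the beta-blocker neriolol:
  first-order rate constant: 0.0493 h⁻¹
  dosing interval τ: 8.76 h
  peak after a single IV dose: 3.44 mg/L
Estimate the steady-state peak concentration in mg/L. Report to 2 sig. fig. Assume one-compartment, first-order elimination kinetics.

9.8 mg/L

e^(−kτ) = e^(−0.04930 × 8.76) = 0.6493
Accumulation ratio R = 1 / (1 − e^(−kτ)) = 1 / (1 − 0.6493) = 2.851
Steady-state peak = C₀ × R = 3.44 × 2.851 = 9.807 mg/L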